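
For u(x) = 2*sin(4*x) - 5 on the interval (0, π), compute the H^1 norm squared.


||u||_{H^1(0,π)}^2 = 59*π

u'(x) = 8*cos(4*x).
Expand u² and (u')² and integrate term by term on (0, π), using: for integers n ≥ 1, ∫_0^π sin²(nx) dx = ∫_0^π cos²(nx) dx = π/2; for n ≠ n', ∫_0^π sin(nx)sin(n'x) dx = ∫_0^π cos(nx)cos(n'x) dx = 0; and by product-to-sum, ∫_0^π sin(nx)cos(n'x) dx = ½∫_0^π [sin((n+n')x) + sin((n−n')x)] dx, which is 0 when n+n' is even and 2n/(n²−n'²) when n+n' is odd (it need not vanish on (0, π)). For the constant mode: ∫_0^π 1 dx = π, ∫_0^π cos(nx) dx = 0, ∫_0^π sin(nx) dx = (1−(−1)^n)/n.
  u² squared terms: (-5)²·∫1 dx = 25·π = 25*π;  (2)²·∫sin(4x)² dx = 4·π/2 = 2*π.
  u² cross terms: 2·(-5)·(2)·∫1·sin(4x) dx = -20·(0) = 0.
  So ∫_0^π u² dx = 25*π + 2*π + 0 = 27*π.
  (u')² squared terms: (8)²·∫cos(4x)² dx = 64·π/2 = 32*π.
  So ∫_0^π (u')² dx = 32*π.
||u||_{H^1}^2 = (27*π) + (32*π) = 59*π.


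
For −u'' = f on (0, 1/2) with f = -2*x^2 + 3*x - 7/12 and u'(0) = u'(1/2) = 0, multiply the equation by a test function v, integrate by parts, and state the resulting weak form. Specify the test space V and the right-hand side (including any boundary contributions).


V = H^1(0, 1/2) (no boundary constraint on v; u is determined up to an additive constant); weak form: ∫_0^1/2 u'v' dx = ∫_0^1/2 (-2*x^2 + 3*x - 7/12) v dx for all v ∈ V.

Multiply both sides by a test function v and integrate from 0 to 1/2:
  ∫_0^1/2 −u''(x) v(x) dx = ∫_0^1/2 f(x) v(x) dx.
Integrate the LHS by parts once:
  ∫_0^1/2 −u'' v dx = −[u'(x) v(x)]_0^1/2 + ∫_0^1/2 u'(x) v'(x) dx.
Thus ∫_0^1/2 u'(x) v'(x) dx = ∫_0^1/2 f(x) v(x) dx + [u'(x) v(x)]_0^1/2.
Choose V so that boundary terms are either known or forced to vanish.
u has homogeneous Neumann: u'(0) = u'(1/2) = 0. So [u' v]_0^1/2 = 0·v(1/2) − 0·v(0) = 0 for any v; take V = H^1(0, 1/2).
Weak formulation: find u (satisfying any essential BC) such that ∫_0^1/2 u'(x) v'(x) dx = ∫_0^1/2 f v dx for all v ∈ V (homogeneous Neumann, so boundary terms vanish).
Substituting f(x) = -2*x^2 + 3*x - 7/12, the right-hand side is ∫_0^1/2 (-2*x^2 + 3*x - 7/12) v dx.
Compatibility check (pure Neumann): taking v ≡ 1 ∈ V gives 0 = ∫_0^1/2 f dx + (0) − (0), i.e. ∫_0^1/2 f dx must equal u'(0) − u'(1/2) = 0. Indeed ∫_0^1/2 (-2*x^2 + 3*x - 7/12) dx = 0, so the data are compatible. The solution is then unique only up to an additive constant (fix it e.g. by requiring ∫_0^1/2 u dx = 0).


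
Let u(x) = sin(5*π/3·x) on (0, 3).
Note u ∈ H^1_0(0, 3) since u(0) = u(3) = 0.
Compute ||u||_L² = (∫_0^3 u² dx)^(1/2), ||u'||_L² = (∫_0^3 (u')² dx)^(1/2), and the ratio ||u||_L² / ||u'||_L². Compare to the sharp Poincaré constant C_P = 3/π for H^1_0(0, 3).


||u||_L² / ||u'||_L² = 3/(5*π) < C_P = 3/π.

u(x) = sin(5*π/3·x), so u'(x) = 5*π*cos(5*π*x/3)/3.
Writing u(x) = A·sin(kπx/L) with A = 1 and k = 5, use ∫_0^L sin²(kπx/L) dx = L/2 and ∫_0^L cos²(kπx/L) dx = L/2.
u² = 1·sin²(5*π/3·x) and (u')² = 25*π^2/9·cos²(5*π/3·x), and each of sin², cos² integrates to L/2 = 3/2 over (0, 3).
∫_0^3 u² dx = 3/2, so ||u||_L² = sqrt(6)/2.
∫_0^3 (u')² dx = 25*π^2/6, so ||u'||_L² = 5*sqrt(6)*π/6.
Ratio ||u||_L² / ||u'||_L² = 3/(5*π).
Sharp Poincaré constant on H^1_0(0, 3) is C_P = L/π = 3/π, achieved by sin(π/3·x).
This is the k = 5 harmonic; the ratio L/(kπ) is strictly less than C_P = L/π, consistent with the sharp inequality ||u||_L² ≤ C_P ||u'||_L².


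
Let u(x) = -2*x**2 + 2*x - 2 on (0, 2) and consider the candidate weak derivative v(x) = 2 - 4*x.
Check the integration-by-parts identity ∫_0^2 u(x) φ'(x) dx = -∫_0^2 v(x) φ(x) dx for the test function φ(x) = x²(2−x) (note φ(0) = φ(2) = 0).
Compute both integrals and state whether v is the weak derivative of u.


LHS = 56/15, RHS = 56/15. Yes, v = u' weakly.

u(x) = -2*x**2 + 2*x - 2, classical derivative u'(x) = 2 - 4*x.
φ(x) = x²(2−x), so φ'(x) = x*(4 - 3*x).
Note φ(0) = φ(2) = 0, so the boundary term u·φ vanishes.
LHS = ∫_0^2 u(x) φ'(x) dx = ∫_0^2 (6*x^4 - 14*x^3 + 14*x^2 - 8*x) dx. Term by term:
  ∫_0^2 6*x^4 dx = 192/5;  ∫_0^2 -14*x^3 dx = -56;  ∫_0^2 14*x^2 dx = 112/3;
  ∫_0^2 -8*x dx = -16.
Sum: 192/5 − 56 + 112/3 − 16 = 56/15.
So LHS = 56/15.
∫_0^2 v(x) φ(x) dx = ∫_0^2 (4*x^4 - 10*x^3 + 4*x^2) dx. Term by term:
  ∫_0^2 4*x^4 dx = 128/5;  ∫_0^2 -10*x^3 dx = -40;  ∫_0^2 4*x^2 dx = 32/3.
Sum: 128/5 − 40 + 32/3 = -56/15.
So RHS = -∫_0^2 v(x) φ(x) dx = 56/15.
LHS = RHS, so the identity holds for this test φ.
Moreover u is smooth here and v(x) = u'(x) = 2 - 4*x pointwise, so the identity holds for every test function. Hence v is the weak derivative of u.


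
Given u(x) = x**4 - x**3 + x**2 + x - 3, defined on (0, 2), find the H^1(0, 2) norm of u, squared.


||u||_{H^1}^2 = 67048/315

The H^1 norm (squared) on an interval (0, L) is
  ||u||_{H^1}^2 = ∫_0^L u(x)^2 dx + ∫_0^L u'(x)^2 dx.
Compute u'(x) = 4*x**3 - 3*x**2 + 2*x + 1.
Then u(x)^2 = x**8 - 2*x**7 + 3*x**6 - 7*x**4 + 8*x**3 - 5*x**2 - 6*x + 9 and u'(x)^2 = 16*x**6 - 24*x**5 + 25*x**4 - 4*x**3 - 2*x**2 + 4*x + 1.
Integrate each monomial from 0 to 2 using ∫_0^2 c·x^n dx = c·2^(n+1)/(n+1):
  ∫_0^2 u(x)^2 dx = ∫_0^2 (x^8 - 2*x^7 + 3*x^6 - 7*x^4 + 8*x^3 - 5*x^2 - 6*x + 9) dx. Term by term:
    ∫_0^2 x^8 dx = 512/9;  ∫_0^2 -2*x^7 dx = -64;  ∫_0^2 3*x^6 dx = 384/7;
    ∫_0^2 -7*x^4 dx = -224/5;  ∫_0^2 8*x^3 dx = 32;  ∫_0^2 -5*x^2 dx = -40/3;
    ∫_0^2 -6*x dx = -12;  ∫_0^2 9 dx = 18.
  Sum: 512/9 − 64 + 384/7 − 224/5 + 32 − 40/3 − 12 + 18 = 8698/315.
  ∫_0^2 u'(x)^2 dx = ∫_0^2 (16*x^6 - 24*x^5 + 25*x^4 - 4*x^3 - 2*x^2 + 4*x + 1) dx. Term by term:
    ∫_0^2 16*x^6 dx = 2048/7;  ∫_0^2 -24*x^5 dx = -256;  ∫_0^2 25*x^4 dx = 160;
    ∫_0^2 -4*x^3 dx = -16;  ∫_0^2 -2*x^2 dx = -16/3;  ∫_0^2 4*x dx = 8;
    ∫_0^2 1 dx = 2.
  Sum: 2048/7 − 256 + 160 − 16 − 16/3 + 8 + 2 = 3890/21.
Adding: ||u||_{H^1}^2 = 8698/315 + 3890/21 = 67048/315.


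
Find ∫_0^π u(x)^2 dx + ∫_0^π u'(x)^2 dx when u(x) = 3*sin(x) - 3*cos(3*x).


||u||_{H^1(0,π)}^2 = 54*π

u'(x) = 9*sin(3*x) + 3*cos(x).
Expand u² and (u')² and integrate term by term on (0, π), using: for integers n ≥ 1, ∫_0^π sin²(nx) dx = ∫_0^π cos²(nx) dx = π/2; for n ≠ n', ∫_0^π sin(nx)sin(n'x) dx = ∫_0^π cos(nx)cos(n'x) dx = 0; and by product-to-sum, ∫_0^π sin(nx)cos(n'x) dx = ½∫_0^π [sin((n+n')x) + sin((n−n')x)] dx, which is 0 when n+n' is even and 2n/(n²−n'²) when n+n' is odd (it need not vanish on (0, π)).
  u² squared terms: (-3)²·∫cos(3x)² dx = 9·π/2 = 9*π/2;  (3)²·∫sin(x)² dx = 9·π/2 = 9*π/2.
  u² cross terms: 2·(-3)·(3)·∫cos(3x)·sin(x) dx = -18·(0) = 0.
  So ∫_0^π u² dx = 9*π/2 + 9*π/2 + 0 = 9*π.
  (u')² squared terms: (3)²·∫cos(x)² dx = 9·π/2 = 9*π/2;  (9)²·∫sin(3x)² dx = 81·π/2 = 81*π/2.
  (u')² cross terms: 2·(3)·(9)·∫cos(x)·sin(3x) dx = 54·(0) = 0.
  So ∫_0^π (u')² dx = 9*π/2 + 81*π/2 + 0 = 45*π.
||u||_{H^1}^2 = (9*π) + (45*π) = 54*π.


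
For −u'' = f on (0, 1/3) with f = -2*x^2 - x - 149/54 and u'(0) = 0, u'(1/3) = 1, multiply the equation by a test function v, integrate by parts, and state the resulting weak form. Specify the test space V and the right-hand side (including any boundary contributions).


V = H^1(0, 1/3) (v unrestricted at boundary; u is determined up to an additive constant); weak form: ∫_0^1/3 u'v' dx = ∫_0^1/3 (-2*x^2 - x - 149/54) v dx + v(1/3) for all v ∈ V.

Multiply both sides by a test function v and integrate from 0 to 1/3:
  ∫_0^1/3 −u''(x) v(x) dx = ∫_0^1/3 f(x) v(x) dx.
Integrate the LHS by parts once:
  ∫_0^1/3 −u'' v dx = −[u'(x) v(x)]_0^1/3 + ∫_0^1/3 u'(x) v'(x) dx.
Thus ∫_0^1/3 u'(x) v'(x) dx = ∫_0^1/3 f(x) v(x) dx + [u'(x) v(x)]_0^1/3.
Choose V so that boundary terms are either known or forced to vanish.
u has inhomogeneous Neumann u'(0) = 0, u'(1/3) = 1. [u' v]_0^1/3 = (1)·v(1/3) − (0)·v(0) = v(1/3). Take V = H^1(0, 1/3); boundary term becomes part of RHS.
Weak formulation: find u (satisfying any essential BC) such that ∫_0^1/3 u'(x) v'(x) dx = ∫_0^1/3 f v dx + v(1/3) for all v ∈ V (Neumann data are natural BCs: they enter the RHS as boundary terms).
Substituting f(x) = -2*x^2 - x - 149/54, the right-hand side is ∫_0^1/3 (-2*x^2 - x - 149/54) v dx + v(1/3).
Compatibility check (pure Neumann): taking v ≡ 1 ∈ V gives 0 = ∫_0^1/3 f dx + (1) − (0), i.e. ∫_0^1/3 f dx must equal u'(0) − u'(1/3) = -1. Indeed ∫_0^1/3 (-2*x^2 - x - 149/54) dx = -1, so the data are compatible. The solution is then unique only up to an additive constant (fix it e.g. by requiring ∫_0^1/3 u dx = 0).


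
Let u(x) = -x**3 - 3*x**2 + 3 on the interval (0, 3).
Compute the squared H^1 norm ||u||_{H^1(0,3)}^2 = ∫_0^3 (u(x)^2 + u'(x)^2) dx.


||u||_{H^1}^2 = 189891/70

The H^1 norm (squared) on an interval (0, L) is
  ||u||_{H^1}^2 = ∫_0^L u(x)^2 dx + ∫_0^L u'(x)^2 dx.
Compute u'(x) = -3*x**2 - 6*x.
Then u(x)^2 = x**6 + 6*x**5 + 9*x**4 - 6*x**3 - 18*x**2 + 9 and u'(x)^2 = 9*x**4 + 36*x**3 + 36*x**2.
Integrate each monomial from 0 to 3 using ∫_0^3 c·x^n dx = c·3^(n+1)/(n+1):
  ∫_0^3 u(x)^2 dx = ∫_0^3 (x^6 + 6*x^5 + 9*x^4 - 6*x^3 - 18*x^2 + 9) dx. Term by term:
    ∫_0^3 x^6 dx = 2187/7;  ∫_0^3 6*x^5 dx = 729;  ∫_0^3 9*x^4 dx = 2187/5;
    ∫_0^3 -6*x^3 dx = -243/2;  ∫_0^3 -18*x^2 dx = -162;  ∫_0^3 9 dx = 27.
  Sum: 2187/7 + 729 + 2187/5 − 243/2 − 162 + 27 = 85563/70.
  ∫_0^3 u'(x)^2 dx = ∫_0^3 (9*x^4 + 36*x^3 + 36*x^2) dx. Term by term:
    ∫_0^3 9*x^4 dx = 2187/5;  ∫_0^3 36*x^3 dx = 729;  ∫_0^3 36*x^2 dx = 324.
  Sum: 2187/5 + 729 + 324 = 7452/5.
Adding: ||u||_{H^1}^2 = 85563/70 + 7452/5 = 189891/70.


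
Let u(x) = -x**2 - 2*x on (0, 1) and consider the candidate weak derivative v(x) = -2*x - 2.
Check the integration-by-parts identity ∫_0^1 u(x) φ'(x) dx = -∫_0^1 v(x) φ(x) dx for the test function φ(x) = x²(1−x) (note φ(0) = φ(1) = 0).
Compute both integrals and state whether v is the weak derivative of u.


LHS = 4/15, RHS = 4/15. Yes, v = u' weakly.

u(x) = -x**2 - 2*x, classical derivative u'(x) = -2*x - 2.
φ(x) = x²(1−x), so φ'(x) = x*(2 - 3*x).
Note φ(0) = φ(1) = 0, so the boundary term u·φ vanishes.
LHS = ∫_0^1 u(x) φ'(x) dx = ∫_0^1 (3*x^4 + 4*x^3 - 4*x^2) dx. Term by term:
  ∫_0^1 3*x^4 dx = 3/5;  ∫_0^1 4*x^3 dx = 1;  ∫_0^1 -4*x^2 dx = -4/3.
Sum: 3/5 + 1 − 4/3 = 4/15.
So LHS = 4/15.
∫_0^1 v(x) φ(x) dx = ∫_0^1 (2*x^4 - 2*x^2) dx. Term by term:
  ∫_0^1 2*x^4 dx = 2/5;  ∫_0^1 -2*x^2 dx = -2/3.
Sum: 2/5 − 2/3 = -4/15.
So RHS = -∫_0^1 v(x) φ(x) dx = 4/15.
LHS = RHS, so the identity holds for this test φ.
Moreover u is smooth here and v(x) = u'(x) = -2*x - 2 pointwise, so the identity holds for every test function. Hence v is the weak derivative of u.


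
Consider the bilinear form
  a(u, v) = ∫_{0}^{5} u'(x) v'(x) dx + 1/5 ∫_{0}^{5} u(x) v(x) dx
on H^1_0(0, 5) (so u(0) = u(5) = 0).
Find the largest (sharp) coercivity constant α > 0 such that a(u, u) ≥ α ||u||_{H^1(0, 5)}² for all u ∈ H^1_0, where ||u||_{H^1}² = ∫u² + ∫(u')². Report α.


α = (5 + π^2)/(π^2 + 25)

Coercivity of a(·,·) on H^1_0(0, 5) means a(u, u) ≥ α ||u||_{H^1}² for every u ∈ H^1_0.
The interval has length L = 5, and Poincaré/coercivity depend only on L. Here a(u, u) = ∫(u')² + (1/5)·∫u².
Here 0 < c = 1/5 < 1. The condition a(u,u) ≥ α||u||_{H^1}² reads (1−α)∫(u')² ≥ (α−c)∫u². Any admissible α is ≤ 1 (rapidly oscillating u have ∫u²/∫(u')² → 0), and α = 1 would force 0 ≥ (1−c)∫u², impossible since c < 1; so 1−α > 0. By the sharp Poincaré inequality on H^1_0 of an interval of length L, ∫(u')² ≥ (π/L)²∫u² with equality for the first sine mode sin(π(x−x₀)/L) (x₀ the left endpoint), so the inequality holds for all u iff (1−α)(π/L)² ≥ α − c, i.e. α ≤ ((π/L)² + c)/((π/L)² + 1) = (1 + c(L/π)²)/(1 + (L/π)²). With (π/L)² = π^2/25 and c = 1/5, the largest admissible constant is α = ((π/L)² + c)/((π/L)² + 1).
Simplifying, α = (5 + π^2)/(π^2 + 25).


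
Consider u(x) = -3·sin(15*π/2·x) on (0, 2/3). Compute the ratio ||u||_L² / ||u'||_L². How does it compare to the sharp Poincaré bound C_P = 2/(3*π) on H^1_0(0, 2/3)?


||u||_L² / ||u'||_L² = 2/(15*π) < C_P = 2/(3*π).

u(x) = -3·sin(15*π/2·x), so u'(x) = -45*π*cos(15*π*x/2)/2.
Writing u(x) = A·sin(kπx/L) with A = -3 and k = 5, use ∫_0^L sin²(kπx/L) dx = L/2 and ∫_0^L cos²(kπx/L) dx = L/2.
u² = 9·sin²(15*π/2·x) and (u')² = 2025*π^2/4·cos²(15*π/2·x), and each of sin², cos² integrates to L/2 = 1/3 over (0, 2/3).
∫_0^2/3 u² dx = 3, so ||u||_L² = sqrt(3).
∫_0^2/3 (u')² dx = 675*π^2/4, so ||u'||_L² = 15*sqrt(3)*π/2.
Ratio ||u||_L² / ||u'||_L² = 2/(15*π).
Sharp Poincaré constant on H^1_0(0, 2/3) is C_P = L/π = 2/(3*π), achieved by sin(3*π/2·x).
This is the k = 5 harmonic; the ratio L/(kπ) is strictly less than C_P = L/π, consistent with the sharp inequality ||u||_L² ≤ C_P ||u'||_L².


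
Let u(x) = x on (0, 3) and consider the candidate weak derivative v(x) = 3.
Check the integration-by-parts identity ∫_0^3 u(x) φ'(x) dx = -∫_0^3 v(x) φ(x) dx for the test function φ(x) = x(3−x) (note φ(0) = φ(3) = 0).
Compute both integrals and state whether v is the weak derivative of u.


LHS = -9/2, RHS = -27/2. No, v is not the weak derivative of u.

u(x) = x, classical derivative u'(x) = 1.
φ(x) = x(3−x), so φ'(x) = 3 - 2*x.
Note φ(0) = φ(3) = 0, so the boundary term u·φ vanishes.
LHS = ∫_0^3 u(x) φ'(x) dx = ∫_0^3 (-2*x^2 + 3*x) dx. Term by term:
  ∫_0^3 -2*x^2 dx = -18;  ∫_0^3 3*x dx = 27/2.
Sum: -18 + 27/2 = -9/2.
So LHS = -9/2.
∫_0^3 v(x) φ(x) dx = ∫_0^3 (-3*x^2 + 9*x) dx. Term by term:
  ∫_0^3 -3*x^2 dx = -27;  ∫_0^3 9*x dx = 81/2.
Sum: -27 + 81/2 = 27/2.
So RHS = -∫_0^3 v(x) φ(x) dx = -27/2.
LHS − RHS = 9 ≠ 0, so the identity fails.
(For a valid weak derivative the identity must hold for EVERY test function, in particular this one. The failure shows v is NOT the weak derivative of u.)
Correct weak derivative would be u'(x) = 1.


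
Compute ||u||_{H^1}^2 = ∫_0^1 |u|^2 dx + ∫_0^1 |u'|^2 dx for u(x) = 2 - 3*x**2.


||u||_{H^1}^2 = 69/5

The H^1 norm (squared) on an interval (0, L) is
  ||u||_{H^1}^2 = ∫_0^L u(x)^2 dx + ∫_0^L u'(x)^2 dx.
Compute u'(x) = -6*x.
Then u(x)^2 = 9*x**4 - 12*x**2 + 4 and u'(x)^2 = 36*x**2.
Integrate each monomial from 0 to 1 using ∫_0^1 c·x^n dx = c·1^(n+1)/(n+1):
  ∫_0^1 u(x)^2 dx = ∫_0^1 (9*x^4 - 12*x^2 + 4) dx. Term by term:
    ∫_0^1 9*x^4 dx = 9/5;  ∫_0^1 -12*x^2 dx = -4;  ∫_0^1 4 dx = 4.
  Sum: 9/5 − 4 + 4 = 9/5.
  ∫_0^1 u'(x)^2 dx = ∫_0^1 (36*x^2) dx. Term by term:
    ∫_0^1 36*x^2 dx = 12.
Adding: ||u||_{H^1}^2 = 9/5 + 12 = 69/5.


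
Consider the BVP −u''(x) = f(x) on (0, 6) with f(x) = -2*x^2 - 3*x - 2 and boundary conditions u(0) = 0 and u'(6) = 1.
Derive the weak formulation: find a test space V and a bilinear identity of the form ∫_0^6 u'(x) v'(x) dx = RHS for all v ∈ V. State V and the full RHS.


V = {v ∈ H^1(0, 6) : v(0) = 0} (test functions vanish at x = 0 where u is specified); weak form: ∫_0^6 u'v' dx = ∫_0^6 (-2*x^2 - 3*x - 2) v dx + v(6) for all v ∈ V.

Multiply both sides by a test function v and integrate from 0 to 6:
  ∫_0^6 −u''(x) v(x) dx = ∫_0^6 f(x) v(x) dx.
Integrate the LHS by parts once:
  ∫_0^6 −u'' v dx = −[u'(x) v(x)]_0^6 + ∫_0^6 u'(x) v'(x) dx.
Thus ∫_0^6 u'(x) v'(x) dx = ∫_0^6 f(x) v(x) dx + [u'(x) v(x)]_0^6.
Choose V so that boundary terms are either known or forced to vanish.
Mixed BC: u(0) = 0 (Dirichlet) and u'(6) = 1 (Neumann). Define V = {v ∈ H^1(0, 6) : v(0) = 0}. Then [u' v]_0^6 = u'(6)·v(6) − u'(0)·0 = v(6).
Weak formulation: find u (satisfying any essential BC) such that ∫_0^6 u'(x) v'(x) dx = ∫_0^6 f v dx + v(6) for all v ∈ V (Dirichlet at 0 absorbed into V; Neumann datum at x = 6 contributes the boundary term).
Substituting f(x) = -2*x^2 - 3*x - 2, the right-hand side is ∫_0^6 (-2*x^2 - 3*x - 2) v dx + v(6).


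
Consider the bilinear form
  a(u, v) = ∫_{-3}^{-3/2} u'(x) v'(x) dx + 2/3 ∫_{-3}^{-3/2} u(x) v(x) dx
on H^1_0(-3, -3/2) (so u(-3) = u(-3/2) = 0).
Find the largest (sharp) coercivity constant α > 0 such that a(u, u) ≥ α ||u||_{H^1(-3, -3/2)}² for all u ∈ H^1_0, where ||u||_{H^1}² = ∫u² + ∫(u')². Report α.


α = 2*(3 + 2*π^2)/(9 + 4*π^2)

Coercivity of a(·,·) on H^1_0(-3, -3/2) means a(u, u) ≥ α ||u||_{H^1}² for every u ∈ H^1_0.
The interval has length L = 3/2, and Poincaré/coercivity depend only on L. Here a(u, u) = ∫(u')² + (2/3)·∫u².
Here 0 < c = 2/3 < 1. The condition a(u,u) ≥ α||u||_{H^1}² reads (1−α)∫(u')² ≥ (α−c)∫u². Any admissible α is ≤ 1 (rapidly oscillating u have ∫u²/∫(u')² → 0), and α = 1 would force 0 ≥ (1−c)∫u², impossible since c < 1; so 1−α > 0. By the sharp Poincaré inequality on H^1_0 of an interval of length L, ∫(u')² ≥ (π/L)²∫u² with equality for the first sine mode sin(π(x−x₀)/L) (x₀ the left endpoint), so the inequality holds for all u iff (1−α)(π/L)² ≥ α − c, i.e. α ≤ ((π/L)² + c)/((π/L)² + 1) = (1 + c(L/π)²)/(1 + (L/π)²). With (π/L)² = 4*π^2/9 and c = 2/3, the largest admissible constant is α = ((π/L)² + c)/((π/L)² + 1).
Simplifying, α = 2*(3 + 2*π^2)/(9 + 4*π^2).


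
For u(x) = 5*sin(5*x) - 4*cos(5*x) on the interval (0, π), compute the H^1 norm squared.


||u||_{H^1(0,π)}^2 = 533*π

u'(x) = 20*sin(5*x) + 25*cos(5*x).
Expand u² and (u')² and integrate term by term on (0, π), using: for integers n ≥ 1, ∫_0^π sin²(nx) dx = ∫_0^π cos²(nx) dx = π/2; for n ≠ n', ∫_0^π sin(nx)sin(n'x) dx = ∫_0^π cos(nx)cos(n'x) dx = 0; and by product-to-sum, ∫_0^π sin(nx)cos(n'x) dx = ½∫_0^π [sin((n+n')x) + sin((n−n')x)] dx, which is 0 when n+n' is even and 2n/(n²−n'²) when n+n' is odd (it need not vanish on (0, π)).
  u² squared terms: (-4)²·∫cos(5x)² dx = 16·π/2 = 8*π;  (5)²·∫sin(5x)² dx = 25·π/2 = 25*π/2.
  u² cross terms: 2·(-4)·(5)·∫cos(5x)·sin(5x) dx = -40·(0) = 0.
  So ∫_0^π u² dx = 8*π + 25*π/2 + 0 = 41*π/2.
  (u')² squared terms: (20)²·∫sin(5x)² dx = 400·π/2 = 200*π;  (25)²·∫cos(5x)² dx = 625·π/2 = 625*π/2.
  (u')² cross terms: 2·(20)·(25)·∫sin(5x)·cos(5x) dx = 1000·(0) = 0.
  So ∫_0^π (u')² dx = 200*π + 625*π/2 + 0 = 1025*π/2.
||u||_{H^1}^2 = (41*π/2) + (1025*π/2) = 533*π.


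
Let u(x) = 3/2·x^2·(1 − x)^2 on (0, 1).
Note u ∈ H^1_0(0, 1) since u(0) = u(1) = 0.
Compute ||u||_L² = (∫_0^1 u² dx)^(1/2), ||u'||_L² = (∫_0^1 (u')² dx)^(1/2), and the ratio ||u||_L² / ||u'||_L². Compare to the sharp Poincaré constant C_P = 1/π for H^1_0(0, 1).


||u||_L² / ||u'||_L² = sqrt(3)/6 < C_P = 1/π.

u(x) = 3/2·x^2·(1 − x)^2, so u'(x) = 3*x*(x - 1)*(2*x - 1).
u(x) = 3/2·x^2·(1 − x)^2 vanishes at x = 0 and x = 1, so u ∈ H^1_0(0, 1). Differentiate via the product rule and integrate the resulting polynomials term by term.
  ∫_0^1 u² dx = ∫_0^1 (9*x^8/4 - 9*x^7 + 27*x^6/2 - 9*x^5 + 9*x^4/4) dx. Term by term:
    ∫_0^1 9*x^8/4 dx = 1/4;  ∫_0^1 -9*x^7 dx = -9/8;  ∫_0^1 27*x^6/2 dx = 27/14;
    ∫_0^1 -9*x^5 dx = -3/2;  ∫_0^1 9*x^4/4 dx = 9/20.
  Sum: 1/4 − 9/8 + 27/14 − 3/2 + 9/20 = 1/280.
  ∫_0^1 (u')² dx = ∫_0^1 (36*x^6 - 108*x^5 + 117*x^4 - 54*x^3 + 9*x^2) dx. Term by term:
    ∫_0^1 36*x^6 dx = 36/7;  ∫_0^1 -108*x^5 dx = -18;  ∫_0^1 117*x^4 dx = 117/5;
    ∫_0^1 -54*x^3 dx = -27/2;  ∫_0^1 9*x^2 dx = 3.
  Sum: 36/7 − 18 + 117/5 − 27/2 + 3 = 3/70.
∫_0^1 u² dx = 1/280, so ||u||_L² = sqrt(70)/140.
∫_0^1 (u')² dx = 3/70, so ||u'||_L² = sqrt(210)/70.
Ratio ||u||_L² / ||u'||_L² = sqrt(3)/6.
Sharp Poincaré constant on H^1_0(0, 1) is C_P = L/π = 1/π, achieved by sin(π·x).
A polynomial bump cannot attain the sharp Poincaré constant (only the first sine eigenfunction does), so the ratio is strictly less than C_P, consistent with ||u||_L² ≤ C_P ||u'||_L².


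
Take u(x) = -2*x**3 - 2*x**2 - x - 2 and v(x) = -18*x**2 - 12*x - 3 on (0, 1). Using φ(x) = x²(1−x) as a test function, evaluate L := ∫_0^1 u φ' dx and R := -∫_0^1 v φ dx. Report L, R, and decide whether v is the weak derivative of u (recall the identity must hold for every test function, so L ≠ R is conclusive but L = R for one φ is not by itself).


LHS = 29/60, RHS = 29/20. No, v is not the weak derivative of u.

u(x) = -2*x**3 - 2*x**2 - x - 2, classical derivative u'(x) = -6*x**2 - 4*x - 1.
φ(x) = x²(1−x), so φ'(x) = x*(2 - 3*x).
Note φ(0) = φ(1) = 0, so the boundary term u·φ vanishes.
LHS = ∫_0^1 u(x) φ'(x) dx = ∫_0^1 (6*x^5 + 2*x^4 - x^3 + 4*x^2 - 4*x) dx. Term by term:
  ∫_0^1 6*x^5 dx = 1;  ∫_0^1 2*x^4 dx = 2/5;  ∫_0^1 -x^3 dx = -1/4;
  ∫_0^1 4*x^2 dx = 4/3;  ∫_0^1 -4*x dx = -2.
Sum: 1 + 2/5 − 1/4 + 4/3 − 2 = 29/60.
So LHS = 29/60.
∫_0^1 v(x) φ(x) dx = ∫_0^1 (18*x^5 - 6*x^4 - 9*x^3 - 3*x^2) dx. Term by term:
  ∫_0^1 18*x^5 dx = 3;  ∫_0^1 -6*x^4 dx = -6/5;  ∫_0^1 -9*x^3 dx = -9/4;
  ∫_0^1 -3*x^2 dx = -1.
Sum: 3 − 6/5 − 9/4 − 1 = -29/20.
So RHS = -∫_0^1 v(x) φ(x) dx = 29/20.
LHS − RHS = -29/30 ≠ 0, so the identity fails.
(For a valid weak derivative the identity must hold for EVERY test function, in particular this one. The failure shows v is NOT the weak derivative of u.)
Correct weak derivative would be u'(x) = -6*x**2 - 4*x - 1.


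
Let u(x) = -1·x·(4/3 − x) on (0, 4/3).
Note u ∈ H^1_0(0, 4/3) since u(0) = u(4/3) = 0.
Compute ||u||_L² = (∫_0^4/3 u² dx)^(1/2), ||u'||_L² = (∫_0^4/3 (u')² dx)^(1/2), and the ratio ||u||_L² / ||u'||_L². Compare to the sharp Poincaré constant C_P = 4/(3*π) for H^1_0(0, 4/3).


||u||_L² / ||u'||_L² = 2*sqrt(10)/15 < C_P = 4/(3*π).

u(x) = -1·x·(4/3 − x), so u'(x) = 2*x - 4/3.
u(x) = -1·x·(4/3 − x) vanishes at x = 0 and x = 4/3, so u ∈ H^1_0(0, 4/3). Differentiate via the product rule and integrate the resulting polynomials term by term.
  ∫_0^4/3 u² dx = ∫_0^4/3 (x^4 - 8*x^3/3 + 16*x^2/9) dx. Term by term:
    ∫_0^4/3 x^4 dx = 1024/1215;  ∫_0^4/3 -8*x^3/3 dx = -512/243;  ∫_0^4/3 16*x^2/9 dx = 1024/729.
  Sum: 1024/1215 − 512/243 + 1024/729 = 512/3645.
  ∫_0^4/3 (u')² dx = ∫_0^4/3 (4*x^2 - 16*x/3 + 16/9) dx. Term by term:
    ∫_0^4/3 4*x^2 dx = 256/81;  ∫_0^4/3 -16*x/3 dx = -128/27;  ∫_0^4/3 16/9 dx = 64/27.
  Sum: 256/81 − 128/27 + 64/27 = 64/81.
∫_0^4/3 u² dx = 512/3645, so ||u||_L² = 16*sqrt(10)/135.
∫_0^4/3 (u')² dx = 64/81, so ||u'||_L² = 8/9.
Ratio ||u||_L² / ||u'||_L² = 2*sqrt(10)/15.
Sharp Poincaré constant on H^1_0(0, 4/3) is C_P = L/π = 4/(3*π), achieved by sin(3*π/4·x).
A polynomial bump cannot attain the sharp Poincaré constant (only the first sine eigenfunction does), so the ratio is strictly less than C_P, consistent with ||u||_L² ≤ C_P ||u'||_L².


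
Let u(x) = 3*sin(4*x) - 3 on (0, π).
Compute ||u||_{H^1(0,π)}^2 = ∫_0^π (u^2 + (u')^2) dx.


||u||_{H^1(0,π)}^2 = 171*π/2

u'(x) = 12*cos(4*x).
Expand u² and (u')² and integrate term by term on (0, π), using: for integers n ≥ 1, ∫_0^π sin²(nx) dx = ∫_0^π cos²(nx) dx = π/2; for n ≠ n', ∫_0^π sin(nx)sin(n'x) dx = ∫_0^π cos(nx)cos(n'x) dx = 0; and by product-to-sum, ∫_0^π sin(nx)cos(n'x) dx = ½∫_0^π [sin((n+n')x) + sin((n−n')x)] dx, which is 0 when n+n' is even and 2n/(n²−n'²) when n+n' is odd (it need not vanish on (0, π)). For the constant mode: ∫_0^π 1 dx = π, ∫_0^π cos(nx) dx = 0, ∫_0^π sin(nx) dx = (1−(−1)^n)/n.
  u² squared terms: (-3)²·∫1 dx = 9·π = 9*π;  (3)²·∫sin(4x)² dx = 9·π/2 = 9*π/2.
  u² cross terms: 2·(-3)·(3)·∫1·sin(4x) dx = -18·(0) = 0.
  So ∫_0^π u² dx = 9*π + 9*π/2 + 0 = 27*π/2.
  (u')² squared terms: (12)²·∫cos(4x)² dx = 144·π/2 = 72*π.
  So ∫_0^π (u')² dx = 72*π.
||u||_{H^1}^2 = (27*π/2) + (72*π) = 171*π/2.


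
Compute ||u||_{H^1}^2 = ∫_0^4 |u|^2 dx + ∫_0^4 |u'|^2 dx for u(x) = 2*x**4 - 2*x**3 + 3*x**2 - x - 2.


||u||_{H^1}^2 = 58293404/315

The H^1 norm (squared) on an interval (0, L) is
  ||u||_{H^1}^2 = ∫_0^L u(x)^2 dx + ∫_0^L u'(x)^2 dx.
Compute u'(x) = 8*x**3 - 6*x**2 + 6*x - 1.
Then u(x)^2 = 4*x**8 - 8*x**7 + 16*x**6 - 16*x**5 + 5*x**4 + 2*x**3 - 11*x**2 + 4*x + 4 and u'(x)^2 = 64*x**6 - 96*x**5 + 132*x**4 - 88*x**3 + 48*x**2 - 12*x + 1.
Integrate each monomial from 0 to 4 using ∫_0^4 c·x^n dx = c·4^(n+1)/(n+1):
  ∫_0^4 u(x)^2 dx = ∫_0^4 (4*x^8 - 8*x^7 + 16*x^6 - 16*x^5 + 5*x^4 + 2*x^3 - 11*x^2 + 4*x + 4) dx. Term by term:
    ∫_0^4 4*x^8 dx = 1048576/9;  ∫_0^4 -8*x^7 dx = -65536;  ∫_0^4 16*x^6 dx = 262144/7;
    ∫_0^4 -16*x^5 dx = -32768/3;  ∫_0^4 5*x^4 dx = 1024;  ∫_0^4 2*x^3 dx = 128;
    ∫_0^4 -11*x^2 dx = -704/3;  ∫_0^4 4*x dx = 32;  ∫_0^4 4 dx = 16.
  Sum: 1048576/9 − 65536 + 262144/7 − 32768/3 + 1024 + 128 − 704/3 + 32 + 16 = 4943248/63.
  ∫_0^4 u'(x)^2 dx = ∫_0^4 (64*x^6 - 96*x^5 + 132*x^4 - 88*x^3 + 48*x^2 - 12*x + 1) dx. Term by term:
    ∫_0^4 64*x^6 dx = 1048576/7;  ∫_0^4 -96*x^5 dx = -65536;  ∫_0^4 132*x^4 dx = 135168/5;
    ∫_0^4 -88*x^3 dx = -5632;  ∫_0^4 48*x^2 dx = 1024;  ∫_0^4 -12*x dx = -96;
    ∫_0^4 1 dx = 4.
  Sum: 1048576/7 − 65536 + 135168/5 − 5632 + 1024 − 96 + 4 = 3730796/35.
Adding: ||u||_{H^1}^2 = 4943248/63 + 3730796/35 = 58293404/315.


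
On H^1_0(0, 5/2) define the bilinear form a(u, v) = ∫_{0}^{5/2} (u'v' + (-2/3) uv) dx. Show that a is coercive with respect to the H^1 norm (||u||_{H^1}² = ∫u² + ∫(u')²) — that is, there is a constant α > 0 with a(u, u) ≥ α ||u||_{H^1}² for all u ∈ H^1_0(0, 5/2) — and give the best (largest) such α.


α = 2*(-25 + 6*π^2)/(3*(25 + 4*π^2))

Coercivity of a(·,·) on H^1_0(0, 5/2) means a(u, u) ≥ α ||u||_{H^1}² for every u ∈ H^1_0.
The interval has length L = 5/2, and Poincaré/coercivity depend only on L. Here a(u, u) = ∫(u')² + (-2/3)·∫u².
Here c = -2/3 < 0 with |c| < (π/L)² = 4*π^2/25, so coercivity still holds. The condition a(u,u) ≥ α||u||_{H^1}² reads (1−α)∫(u')² ≥ (α−c)∫u². Any admissible α is ≤ 1 (rapidly oscillating u have ∫u²/∫(u')² → 0), and α = 1 would force 0 ≥ (1−c)∫u², impossible since c < 1; so 1−α > 0. By the sharp Poincaré inequality on H^1_0 of an interval of length L, ∫(u')² ≥ (π/L)²∫u² with equality for the first sine mode sin(π(x−x₀)/L) (x₀ the left endpoint), so the inequality holds for all u iff (1−α)(π/L)² ≥ α − c, i.e. α ≤ ((π/L)² + c)/((π/L)² + 1) = (1 + c(L/π)²)/(1 + (L/π)²). (Direct route, valid since c ≤ 0: Poincaré gives c∫u² ≥ c(L/π)²∫(u')², so a(u,u) ≥ (1 + c(L/π)²)∫(u')², while ||u||_{H^1}² ≤ (1 + (L/π)²)∫(u')²; dividing yields the same α.) With (π/L)² = 4*π^2/25 and c = -2/3, the largest admissible constant is α = ((π/L)² + c)/((π/L)² + 1).
Simplifying, α = 2*(-25 + 6*π^2)/(3*(25 + 4*π^2)).


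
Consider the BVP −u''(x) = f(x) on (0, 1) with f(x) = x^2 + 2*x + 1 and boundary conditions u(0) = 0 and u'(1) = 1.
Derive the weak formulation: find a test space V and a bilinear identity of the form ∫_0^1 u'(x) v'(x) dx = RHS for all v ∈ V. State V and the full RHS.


V = {v ∈ H^1(0, 1) : v(0) = 0} (test functions vanish at x = 0 where u is specified); weak form: ∫_0^1 u'v' dx = ∫_0^1 (x^2 + 2*x + 1) v dx + v(1) for all v ∈ V.

Multiply both sides by a test function v and integrate from 0 to 1:
  ∫_0^1 −u''(x) v(x) dx = ∫_0^1 f(x) v(x) dx.
Integrate the LHS by parts once:
  ∫_0^1 −u'' v dx = −[u'(x) v(x)]_0^1 + ∫_0^1 u'(x) v'(x) dx.
Thus ∫_0^1 u'(x) v'(x) dx = ∫_0^1 f(x) v(x) dx + [u'(x) v(x)]_0^1.
Choose V so that boundary terms are either known or forced to vanish.
Mixed BC: u(0) = 0 (Dirichlet) and u'(1) = 1 (Neumann). Define V = {v ∈ H^1(0, 1) : v(0) = 0}. Then [u' v]_0^1 = u'(1)·v(1) − u'(0)·0 = v(1).
Weak formulation: find u (satisfying any essential BC) such that ∫_0^1 u'(x) v'(x) dx = ∫_0^1 f v dx + v(1) for all v ∈ V (Dirichlet at 0 absorbed into V; Neumann datum at x = 1 contributes the boundary term).
Substituting f(x) = x^2 + 2*x + 1, the right-hand side is ∫_0^1 (x^2 + 2*x + 1) v dx + v(1).


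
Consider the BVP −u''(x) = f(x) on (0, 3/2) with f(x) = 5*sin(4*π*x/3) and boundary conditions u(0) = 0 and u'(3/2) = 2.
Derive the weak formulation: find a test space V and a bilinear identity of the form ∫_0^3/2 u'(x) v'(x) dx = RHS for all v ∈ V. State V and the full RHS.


V = {v ∈ H^1(0, 3/2) : v(0) = 0} (test functions vanish at x = 0 where u is specified); weak form: ∫_0^3/2 u'v' dx = ∫_0^3/2 (5*sin(4*π*x/3)) v dx + 2·v(3/2) for all v ∈ V.

Multiply both sides by a test function v and integrate from 0 to 3/2:
  ∫_0^3/2 −u''(x) v(x) dx = ∫_0^3/2 f(x) v(x) dx.
Integrate the LHS by parts once:
  ∫_0^3/2 −u'' v dx = −[u'(x) v(x)]_0^3/2 + ∫_0^3/2 u'(x) v'(x) dx.
Thus ∫_0^3/2 u'(x) v'(x) dx = ∫_0^3/2 f(x) v(x) dx + [u'(x) v(x)]_0^3/2.
Choose V so that boundary terms are either known or forced to vanish.
Mixed BC: u(0) = 0 (Dirichlet) and u'(3/2) = 2 (Neumann). Define V = {v ∈ H^1(0, 3/2) : v(0) = 0}. Then [u' v]_0^3/2 = u'(3/2)·v(3/2) − u'(0)·0 = 2·v(3/2).
Weak formulation: find u (satisfying any essential BC) such that ∫_0^3/2 u'(x) v'(x) dx = ∫_0^3/2 f v dx + 2·v(3/2) for all v ∈ V (Dirichlet at 0 absorbed into V; Neumann datum at x = 3/2 contributes the boundary term).
Substituting f(x) = 5*sin(4*π*x/3), the right-hand side is ∫_0^3/2 (5*sin(4*π*x/3)) v dx + 2·v(3/2).


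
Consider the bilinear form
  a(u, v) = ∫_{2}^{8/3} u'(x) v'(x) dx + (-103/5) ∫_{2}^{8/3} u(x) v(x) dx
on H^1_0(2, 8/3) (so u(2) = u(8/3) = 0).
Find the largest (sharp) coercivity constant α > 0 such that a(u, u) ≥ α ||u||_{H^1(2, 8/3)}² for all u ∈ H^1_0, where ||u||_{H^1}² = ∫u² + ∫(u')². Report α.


α = (-412 + 45*π^2)/(5*(4 + 9*π^2))

Coercivity of a(·,·) on H^1_0(2, 8/3) means a(u, u) ≥ α ||u||_{H^1}² for every u ∈ H^1_0.
The interval has length L = 2/3, and Poincaré/coercivity depend only on L. Here a(u, u) = ∫(u')² + (-103/5)·∫u².
Here c = -103/5 < 0 with |c| < (π/L)² = 9*π^2/4, so coercivity still holds. The condition a(u,u) ≥ α||u||_{H^1}² reads (1−α)∫(u')² ≥ (α−c)∫u². Any admissible α is ≤ 1 (rapidly oscillating u have ∫u²/∫(u')² → 0), and α = 1 would force 0 ≥ (1−c)∫u², impossible since c < 1; so 1−α > 0. By the sharp Poincaré inequality on H^1_0 of an interval of length L, ∫(u')² ≥ (π/L)²∫u² with equality for the first sine mode sin(π(x−x₀)/L) (x₀ the left endpoint), so the inequality holds for all u iff (1−α)(π/L)² ≥ α − c, i.e. α ≤ ((π/L)² + c)/((π/L)² + 1) = (1 + c(L/π)²)/(1 + (L/π)²). (Direct route, valid since c ≤ 0: Poincaré gives c∫u² ≥ c(L/π)²∫(u')², so a(u,u) ≥ (1 + c(L/π)²)∫(u')², while ||u||_{H^1}² ≤ (1 + (L/π)²)∫(u')²; dividing yields the same α.) With (π/L)² = 9*π^2/4 and c = -103/5, the largest admissible constant is α = ((π/L)² + c)/((π/L)² + 1).
Simplifying, α = (-412 + 45*π^2)/(5*(4 + 9*π^2)).


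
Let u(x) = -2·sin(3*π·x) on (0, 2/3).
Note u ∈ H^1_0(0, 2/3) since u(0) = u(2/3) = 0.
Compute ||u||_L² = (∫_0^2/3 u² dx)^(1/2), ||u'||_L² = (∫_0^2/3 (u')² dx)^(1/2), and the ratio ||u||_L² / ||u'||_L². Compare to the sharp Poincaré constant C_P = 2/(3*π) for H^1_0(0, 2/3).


||u||_L² / ||u'||_L² = 1/(3*π) < C_P = 2/(3*π).

u(x) = -2·sin(3*π·x), so u'(x) = -6*π*cos(3*π*x).
Writing u(x) = A·sin(kπx/L) with A = -2 and k = 2, use ∫_0^L sin²(kπx/L) dx = L/2 and ∫_0^L cos²(kπx/L) dx = L/2.
u² = 4·sin²(3*π·x) and (u')² = 36*π^2·cos²(3*π·x), and each of sin², cos² integrates to L/2 = 1/3 over (0, 2/3).
∫_0^2/3 u² dx = 4/3, so ||u||_L² = 2*sqrt(3)/3.
∫_0^2/3 (u')² dx = 12*π^2, so ||u'||_L² = 2*sqrt(3)*π.
Ratio ||u||_L² / ||u'||_L² = 1/(3*π).
Sharp Poincaré constant on H^1_0(0, 2/3) is C_P = L/π = 2/(3*π), achieved by sin(3*π/2·x).
This is the k = 2 harmonic; the ratio L/(kπ) is strictly less than C_P = L/π, consistent with the sharp inequality ||u||_L² ≤ C_P ||u'||_L².


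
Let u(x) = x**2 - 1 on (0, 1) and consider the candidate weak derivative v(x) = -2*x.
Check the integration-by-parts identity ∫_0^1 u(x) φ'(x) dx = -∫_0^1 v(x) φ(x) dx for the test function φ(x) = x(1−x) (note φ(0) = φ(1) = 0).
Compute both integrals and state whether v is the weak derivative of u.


LHS = -1/6, RHS = 1/6. No, v is not the weak derivative of u.

u(x) = x**2 - 1, classical derivative u'(x) = 2*x.
φ(x) = x(1−x), so φ'(x) = 1 - 2*x.
Note φ(0) = φ(1) = 0, so the boundary term u·φ vanishes.
LHS = ∫_0^1 u(x) φ'(x) dx = ∫_0^1 (-2*x^3 + x^2 + 2*x - 1) dx. Term by term:
  ∫_0^1 -2*x^3 dx = -1/2;  ∫_0^1 x^2 dx = 1/3;  ∫_0^1 2*x dx = 1;
  ∫_0^1 -1 dx = -1.
Sum: -1/2 + 1/3 + 1 − 1 = -1/6.
So LHS = -1/6.
∫_0^1 v(x) φ(x) dx = ∫_0^1 (2*x^3 - 2*x^2) dx. Term by term:
  ∫_0^1 2*x^3 dx = 1/2;  ∫_0^1 -2*x^2 dx = -2/3.
Sum: 1/2 − 2/3 = -1/6.
So RHS = -∫_0^1 v(x) φ(x) dx = 1/6.
LHS − RHS = -1/3 ≠ 0, so the identity fails.
(For a valid weak derivative the identity must hold for EVERY test function, in particular this one. The failure shows v is NOT the weak derivative of u.)
Correct weak derivative would be u'(x) = 2*x.


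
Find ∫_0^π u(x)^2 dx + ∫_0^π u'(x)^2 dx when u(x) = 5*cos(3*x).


||u||_{H^1(0,π)}^2 = 125*π

u'(x) = -15*sin(3*x).
Expand u² and (u')² and integrate term by term on (0, π), using: for integers n ≥ 1, ∫_0^π sin²(nx) dx = ∫_0^π cos²(nx) dx = π/2; for n ≠ n', ∫_0^π sin(nx)sin(n'x) dx = ∫_0^π cos(nx)cos(n'x) dx = 0; and by product-to-sum, ∫_0^π sin(nx)cos(n'x) dx = ½∫_0^π [sin((n+n')x) + sin((n−n')x)] dx, which is 0 when n+n' is even and 2n/(n²−n'²) when n+n' is odd (it need not vanish on (0, π)).
  u² squared terms: (5)²·∫cos(3x)² dx = 25·π/2 = 25*π/2.
  So ∫_0^π u² dx = 25*π/2.
  (u')² squared terms: (-15)²·∫sin(3x)² dx = 225·π/2 = 225*π/2.
  So ∫_0^π (u')² dx = 225*π/2.
||u||_{H^1}^2 = (25*π/2) + (225*π/2) = 125*π.


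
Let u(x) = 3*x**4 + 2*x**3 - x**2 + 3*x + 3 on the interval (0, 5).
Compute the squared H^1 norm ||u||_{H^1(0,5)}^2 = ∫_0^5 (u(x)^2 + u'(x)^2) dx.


||u||_{H^1}^2 = 31903280/7

The H^1 norm (squared) on an interval (0, L) is
  ||u||_{H^1}^2 = ∫_0^L u(x)^2 dx + ∫_0^L u'(x)^2 dx.
Compute u'(x) = 12*x**3 + 6*x**2 - 2*x + 3.
Then u(x)^2 = 9*x**8 + 12*x**7 - 2*x**6 + 14*x**5 + 31*x**4 + 6*x**3 + 3*x**2 + 18*x + 9 and u'(x)^2 = 144*x**6 + 144*x**5 - 12*x**4 + 48*x**3 + 40*x**2 - 12*x + 9.
Integrate each monomial from 0 to 5 using ∫_0^5 c·x^n dx = c·5^(n+1)/(n+1):
  ∫_0^5 u(x)^2 dx = ∫_0^5 (9*x^8 + 12*x^7 - 2*x^6 + 14*x^5 + 31*x^4 + 6*x^3 + 3*x^2 + 18*x + 9) dx. Term by term:
    ∫_0^5 9*x^8 dx = 1953125;  ∫_0^5 12*x^7 dx = 1171875/2;  ∫_0^5 -2*x^6 dx = -156250/7;
    ∫_0^5 14*x^5 dx = 109375/3;  ∫_0^5 31*x^4 dx = 19375;  ∫_0^5 6*x^3 dx = 1875/2;
    ∫_0^5 3*x^2 dx = 125;  ∫_0^5 18*x dx = 225;  ∫_0^5 9 dx = 45.
  Sum: 1953125 + 1171875/2 − 156250/7 + 109375/3 + 19375 + 1875/2 + 125 + 225 + 45 = 54052045/21.
  ∫_0^5 u'(x)^2 dx = ∫_0^5 (144*x^6 + 144*x^5 - 12*x^4 + 48*x^3 + 40*x^2 - 12*x + 9) dx. Term by term:
    ∫_0^5 144*x^6 dx = 11250000/7;  ∫_0^5 144*x^5 dx = 375000;  ∫_0^5 -12*x^4 dx = -7500;
    ∫_0^5 48*x^3 dx = 7500;  ∫_0^5 40*x^2 dx = 5000/3;  ∫_0^5 -12*x dx = -150;
    ∫_0^5 9 dx = 45.
  Sum: 11250000/7 + 375000 − 7500 + 7500 + 5000/3 − 150 + 45 = 41657795/21.
Adding: ||u||_{H^1}^2 = 54052045/21 + 41657795/21 = 31903280/7.


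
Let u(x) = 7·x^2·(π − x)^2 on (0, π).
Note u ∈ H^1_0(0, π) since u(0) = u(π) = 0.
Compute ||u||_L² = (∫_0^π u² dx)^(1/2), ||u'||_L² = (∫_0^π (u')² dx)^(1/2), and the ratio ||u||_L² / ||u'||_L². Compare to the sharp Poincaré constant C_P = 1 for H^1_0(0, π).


||u||_L² / ||u'||_L² = sqrt(3)*π/6 < C_P = 1.

u(x) = 7·x^2·(π − x)^2, so u'(x) = 14*x*(x - π)*(2*x - π).
u(x) = 7·x^2·(π − x)^2 vanishes at x = 0 and x = π, so u ∈ H^1_0(0, π). Differentiate via the product rule and integrate the resulting polynomials term by term.
  ∫_0^π u² dx = ∫_0^π (49*x^8 - 196*π*x^7 + 294*π^2*x^6 - 196*π^3*x^5 + 49*π^4*x^4) dx. Term by term:
    ∫_0^π 49*x^8 dx = 49*π^9/9;  ∫_0^π -196*π*x^7 dx = -49*π^9/2;  ∫_0^π 294*π^2*x^6 dx = 42*π^9;
    ∫_0^π -196*π^3*x^5 dx = -98*π^9/3;  ∫_0^π 49*π^4*x^4 dx = 49*π^9/5.
  Sum: 49*π^9/9 − 49*π^9/2 + 42*π^9 − 98*π^9/3 + 49*π^9/5 = 7*π^9/90.
  ∫_0^π (u')² dx = ∫_0^π (784*x^6 - 2352*π*x^5 + 2548*π^2*x^4 - 1176*π^3*x^3 + 196*π^4*x^2) dx. Term by term:
    ∫_0^π 784*x^6 dx = 112*π^7;  ∫_0^π -2352*π*x^5 dx = -392*π^7;  ∫_0^π 2548*π^2*x^4 dx = 2548*π^7/5;
    ∫_0^π -1176*π^3*x^3 dx = -294*π^7;  ∫_0^π 196*π^4*x^2 dx = 196*π^7/3.
  Sum: 112*π^7 − 392*π^7 + 2548*π^7/5 − 294*π^7 + 196*π^7/3 = 14*π^7/15.
∫_0^π u² dx = 7*π^9/90, so ||u||_L² = sqrt(70)*π^(9/2)/30.
∫_0^π (u')² dx = 14*π^7/15, so ||u'||_L² = sqrt(210)*π^(7/2)/15.
Ratio ||u||_L² / ||u'||_L² = sqrt(3)*π/6.
Sharp Poincaré constant on H^1_0(0, π) is C_P = L/π = 1, achieved by sin(x).
A polynomial bump cannot attain the sharp Poincaré constant (only the first sine eigenfunction does), so the ratio is strictly less than C_P, consistent with ||u||_L² ≤ C_P ||u'||_L².


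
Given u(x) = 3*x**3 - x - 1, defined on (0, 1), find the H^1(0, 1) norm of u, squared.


||u||_{H^1}^2 = 509/42

The H^1 norm (squared) on an interval (0, L) is
  ||u||_{H^1}^2 = ∫_0^L u(x)^2 dx + ∫_0^L u'(x)^2 dx.
Compute u'(x) = 9*x**2 - 1.
Then u(x)^2 = 9*x**6 - 6*x**4 - 6*x**3 + x**2 + 2*x + 1 and u'(x)^2 = 81*x**4 - 18*x**2 + 1.
Integrate each monomial from 0 to 1 using ∫_0^1 c·x^n dx = c·1^(n+1)/(n+1):
  ∫_0^1 u(x)^2 dx = ∫_0^1 (9*x^6 - 6*x^4 - 6*x^3 + x^2 + 2*x + 1) dx. Term by term:
    ∫_0^1 9*x^6 dx = 9/7;  ∫_0^1 -6*x^4 dx = -6/5;  ∫_0^1 -6*x^3 dx = -3/2;
    ∫_0^1 x^2 dx = 1/3;  ∫_0^1 2*x dx = 1;  ∫_0^1 1 dx = 1.
  Sum: 9/7 − 6/5 − 3/2 + 1/3 + 1 + 1 = 193/210.
  ∫_0^1 u'(x)^2 dx = ∫_0^1 (81*x^4 - 18*x^2 + 1) dx. Term by term:
    ∫_0^1 81*x^4 dx = 81/5;  ∫_0^1 -18*x^2 dx = -6;  ∫_0^1 1 dx = 1.
  Sum: 81/5 − 6 + 1 = 56/5.
Adding: ||u||_{H^1}^2 = 193/210 + 56/5 = 509/42.


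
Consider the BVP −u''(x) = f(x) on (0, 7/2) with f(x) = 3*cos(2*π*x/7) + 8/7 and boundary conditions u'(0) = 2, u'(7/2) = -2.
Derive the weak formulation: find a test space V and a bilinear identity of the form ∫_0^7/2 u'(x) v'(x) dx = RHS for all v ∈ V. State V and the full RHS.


V = H^1(0, 7/2) (v unrestricted at boundary; u is determined up to an additive constant); weak form: ∫_0^7/2 u'v' dx = ∫_0^7/2 (3*cos(2*π*x/7) + 8/7) v dx − 2·v(7/2) − 2·v(0) for all v ∈ V.

Multiply both sides by a test function v and integrate from 0 to 7/2:
  ∫_0^7/2 −u''(x) v(x) dx = ∫_0^7/2 f(x) v(x) dx.
Integrate the LHS by parts once:
  ∫_0^7/2 −u'' v dx = −[u'(x) v(x)]_0^7/2 + ∫_0^7/2 u'(x) v'(x) dx.
Thus ∫_0^7/2 u'(x) v'(x) dx = ∫_0^7/2 f(x) v(x) dx + [u'(x) v(x)]_0^7/2.
Choose V so that boundary terms are either known or forced to vanish.
u has inhomogeneous Neumann u'(0) = 2, u'(7/2) = -2. [u' v]_0^7/2 = (-2)·v(7/2) − (2)·v(0) = − 2·v(7/2) − 2·v(0). Take V = H^1(0, 7/2); boundary term becomes part of RHS.
Weak formulation: find u (satisfying any essential BC) such that ∫_0^7/2 u'(x) v'(x) dx = ∫_0^7/2 f v dx − 2·v(7/2) − 2·v(0) for all v ∈ V (Neumann data are natural BCs: they enter the RHS as boundary terms).
Substituting f(x) = 3*cos(2*π*x/7) + 8/7, the right-hand side is ∫_0^7/2 (3*cos(2*π*x/7) + 8/7) v dx − 2·v(7/2) − 2·v(0).
Compatibility check (pure Neumann): taking v ≡ 1 ∈ V gives 0 = ∫_0^7/2 f dx + (-2) − (2), i.e. ∫_0^7/2 f dx must equal u'(0) − u'(7/2) = 4. Indeed ∫_0^7/2 (3*cos(2*π*x/7) + 8/7) dx = 4, so the data are compatible. The solution is then unique only up to an additive constant (fix it e.g. by requiring ∫_0^7/2 u dx = 0).
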